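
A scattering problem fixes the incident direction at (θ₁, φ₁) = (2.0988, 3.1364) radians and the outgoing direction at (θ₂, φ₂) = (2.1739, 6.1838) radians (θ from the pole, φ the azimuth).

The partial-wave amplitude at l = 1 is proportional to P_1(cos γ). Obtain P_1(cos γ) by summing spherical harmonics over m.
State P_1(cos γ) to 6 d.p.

Summing Y*_{l m}(θ₁,φ₁)·Y_{l m}(θ₂,φ₂) over m ∈ [−1, 1]; prefactor 4π/(2·1+1) = 4.188790:
  m=-1: -0.29844 + 0.00155j × 0.28314 + 0.02823j = -0.08454 - 0.00799j  (running Σ = -0.08454 - 0.00799j)
  m=0: -0.24616 + 0.00000j × -0.27714 + 0.00000j = 0.06822 + 0.00000j  (running Σ = -0.01632 - 0.00799j)
  m=1: 0.29844 + 0.00155j × -0.28314 + 0.02823j = -0.08454 + 0.00799j  (running Σ = -0.10087 + 0.00000j)
Σ over m = -0.10087 + 0.00000j; ×(4π/3) → -0.42250 + 0.00000j. Real part: -0.422504

-0.422504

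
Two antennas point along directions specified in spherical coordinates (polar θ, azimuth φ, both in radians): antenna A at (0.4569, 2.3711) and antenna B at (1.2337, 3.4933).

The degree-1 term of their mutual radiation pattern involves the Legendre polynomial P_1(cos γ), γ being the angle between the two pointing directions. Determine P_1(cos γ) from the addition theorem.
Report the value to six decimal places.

0.477388

Addition theorem: P_1(cos γ) = (4π/3) Σ_m Y*_{lm}(Ω₁) Y_{lm}(Ω₂), m = −1…1:
  m=-1: Y*=-0.10937 + 0.10616j  Y=-0.30609 + 0.11232j  product 0.02155 - 0.04478j
  m=+0: Y*=0.43848 + 0.00000j  Y=0.16160 + 0.00000j  product 0.07086 + 0.00000j
  m=+1: Y*=0.10937 + 0.10616j  Y=0.30609 + 0.11232j  product 0.02155 + 0.04478j
Total Σ_m = 0.11397 + 0.00000j. Multiply by 4.188790: 0.47739 + 0.00000j. P_1(cos γ) = 0.477388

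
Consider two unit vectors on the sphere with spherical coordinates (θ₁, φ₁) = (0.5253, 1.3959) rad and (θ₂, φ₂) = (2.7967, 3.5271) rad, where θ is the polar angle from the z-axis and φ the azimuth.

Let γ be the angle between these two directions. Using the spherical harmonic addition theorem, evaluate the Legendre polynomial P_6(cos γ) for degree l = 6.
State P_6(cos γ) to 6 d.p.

Expand P_6 via completeness: Σ_{m} conj(Y_{6,m}) at Ω₁ times Y_{6,m} at Ω₂ —
  term(m=-6) = +0.000005-0.000001i   from Y*(Ω₁)=-0.003827+0.006662i, Y(Ω₂)=-0.000488-0.000532i
  term(m=-5) = +0.000106-0.000301i   from Y*(Ω₁)=+0.035226+0.029449i, Y(Ω₂)=-0.002430-0.006519i
  term(m=-4) = -0.004135-0.005211i   from Y*(Ω₁)=+0.124876-0.105093i, Y(Ω₂)=+0.001172-0.040740i
  term(m=-3) = -0.059058+0.006547i   from Y*(Ω₁)=-0.186333-0.321928i, Y(Ω₂)=+0.064302-0.146233i
  term(m=-2) = -0.087327+0.180786i   from Y*(Ω₁)=-0.462906+0.168865i, Y(Ω₂)=+0.292230-0.283942i
  term(m=-1) = +0.055569+0.088554i   from Y*(Ω₁)=+0.032154+0.181965i, Y(Ω₂)=+0.524249-0.212747i
  term(m=+0) = -0.033803-0.000000i   from Y*(Ω₁)=-0.382485-0.000000i, Y(Ω₂)=+0.088377+0.000000i
  term(m=+1) = +0.055569-0.088554i   from Y*(Ω₁)=-0.032154+0.181965i, Y(Ω₂)=-0.524249-0.212747i
  term(m=+2) = -0.087327-0.180786i   from Y*(Ω₁)=-0.462906-0.168865i, Y(Ω₂)=+0.292230+0.283942i
  term(m=+3) = -0.059058-0.006547i   from Y*(Ω₁)=+0.186333-0.321928i, Y(Ω₂)=-0.064302-0.146233i
  term(m=+4) = -0.004135+0.005211i   from Y*(Ω₁)=+0.124876+0.105093i, Y(Ω₂)=+0.001172+0.040740i
  term(m=+5) = +0.000106+0.000301i   from Y*(Ω₁)=-0.035226+0.029449i, Y(Ω₂)=+0.002430-0.006519i
  term(m=+6) = +0.000005+0.000001i   from Y*(Ω₁)=-0.003827-0.006662i, Y(Ω₂)=-0.000488+0.000532i
Σ over m = -0.223481+0.000000i; ×(4π/13) → -0.216027+0.000000i. Real part: -0.216027

-0.216027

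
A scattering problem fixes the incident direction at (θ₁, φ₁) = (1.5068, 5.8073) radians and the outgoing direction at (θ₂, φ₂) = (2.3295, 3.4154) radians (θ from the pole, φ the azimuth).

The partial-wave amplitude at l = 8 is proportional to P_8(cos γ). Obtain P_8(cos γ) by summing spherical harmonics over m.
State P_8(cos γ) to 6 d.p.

0.143564

Term-by-term m-sum for l=8 (normalisation 4π/17 = 0.739198):
  m=-8: Y*=-0.39885 + 0.31307j  Y=-0.02303 - 0.03229j  product 0.01930 + 0.00567j
  m=-7: Y*=-0.12765 + 0.02450j  Y=-0.05098 - 0.14149j  product 0.00997 + 0.01681j
  m=-6: Y*=0.33480 + 0.09855j  Y=-0.02415 - 0.33458j  product 0.02489 - 0.11440j
  m=-5: Y*=0.10941 + 0.10444j  Y=0.09253 - 0.45235j  product 0.05737 - 0.03983j
  m=-4: Y*=-0.09806 - 0.28375j  Y=0.13988 - 0.27161j  product -0.09079 - 0.01306j
  m=-3: Y*=0.02292 - 0.15904j  Y=-0.08904 + 0.09570j  product 0.01318 + 0.01636j
  m=-2: Y*=-0.16168 + 0.22694j  Y=-0.32684 + 0.19931j  product 0.00761 - 0.10640j
  m=-1: Y*=-0.14628 + 0.07539j  Y=-0.04484 + 0.01259j  product 0.00561 - 0.00522j
  m=+0: Y*=0.27226 + 0.00000j  Y=0.36705 + 0.00000j  product 0.09993 + 0.00000j
  m=+1: Y*=0.14628 + 0.07539j  Y=0.04484 + 0.01259j  product 0.00561 + 0.00522j
  m=+2: Y*=-0.16168 - 0.22694j  Y=-0.32684 - 0.19931j  product 0.00761 + 0.10640j
  m=+3: Y*=-0.02292 - 0.15904j  Y=0.08904 + 0.09570j  product 0.01318 - 0.01636j
  m=+4: Y*=-0.09806 + 0.28375j  Y=0.13988 + 0.27161j  product -0.09079 + 0.01306j
  m=+5: Y*=-0.10941 + 0.10444j  Y=-0.09253 - 0.45235j  product 0.05737 + 0.03983j
  m=+6: Y*=0.33480 - 0.09855j  Y=-0.02415 + 0.33458j  product 0.02489 + 0.11440j
  m=+7: Y*=0.12765 + 0.02450j  Y=0.05098 - 0.14149j  product 0.00997 - 0.01681j
  m=+8: Y*=-0.39885 - 0.31307j  Y=-0.02303 + 0.03229j  product 0.01930 - 0.00567j
Accumulated sum 0.19422 - 0.00000j; after 4π/(2l+1) scaling, 0.14356 - 0.00000j ⇒ P_8 = 0.143564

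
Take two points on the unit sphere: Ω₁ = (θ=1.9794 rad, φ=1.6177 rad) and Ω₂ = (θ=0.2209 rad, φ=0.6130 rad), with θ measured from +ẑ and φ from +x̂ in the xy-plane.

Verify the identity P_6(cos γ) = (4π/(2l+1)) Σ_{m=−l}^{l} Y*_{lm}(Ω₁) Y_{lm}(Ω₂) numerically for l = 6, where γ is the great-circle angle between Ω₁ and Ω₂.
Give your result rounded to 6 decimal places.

Summing Y*_{l m}(θ₁,φ₁)·Y_{l m}(θ₂,φ₂) over m ∈ [−6, 6]; prefactor 4π/(2·6+1) = 0.966644:
  m=-6: (-0.277160, -0.080126) × (-0.000046, 0.000027) = (0.000015, -0.000004)  (running Σ = (0.000015, -0.000004))
  m=-5: (0.100554, -0.420879) × (-0.000822, -0.000063) = (-0.000109, 0.000340)  (running Σ = (-0.000094, 0.000336))
  m=-4: (0.183098, 0.034761) × (-0.006009, -0.004955) = (-0.000928, -0.001116)  (running Σ = (-0.001022, -0.000780))
  m=-3: (0.035441, -0.250206) × (-0.013238, -0.048167) = (-0.012521, 0.001605)  (running Σ = (-0.013543, 0.000825))
  m=-2: (0.278315, 0.026185) × (0.072784, -0.202661) = (0.025564, -0.054498)  (running Σ = (0.012020, -0.053673))
  m=-1: (0.007651, -0.163007) × (0.457278, -0.321647) = (-0.048932, -0.077001)  (running Σ = (-0.036912, -0.130674))
  m=0: (0.294612, -0.000000) × (0.558155, 0.000000) = (0.164439, 0.000000)  (running Σ = (0.127527, -0.130674))
  m=1: (-0.007651, -0.163007) × (-0.457278, -0.321647) = (-0.048932, 0.077001)  (running Σ = (0.078596, -0.053673))
  m=2: (0.278315, -0.026185) × (0.072784, 0.202661) = (0.025564, 0.054498)  (running Σ = (0.104159, 0.000825))
  m=3: (-0.035441, -0.250206) × (0.013238, -0.048167) = (-0.012521, -0.001605)  (running Σ = (0.091638, -0.000780))
  m=4: (0.183098, -0.034761) × (-0.006009, 0.004955) = (-0.000928, 0.001116)  (running Σ = (0.090710, 0.000336))
  m=5: (-0.100554, -0.420879) × (0.000822, -0.000063) = (-0.000109, -0.000340)  (running Σ = (0.090601, -0.000004))
  m=6: (-0.277160, 0.080126) × (-0.000046, -0.000027) = (0.000015, 0.000004)  (running Σ = (0.090616, -0.000000))
Total Σ_m = (0.090616, -0.000000). Multiply by 0.966644: (0.087593, -0.000000). P_6(cos γ) = 0.087593

0.087593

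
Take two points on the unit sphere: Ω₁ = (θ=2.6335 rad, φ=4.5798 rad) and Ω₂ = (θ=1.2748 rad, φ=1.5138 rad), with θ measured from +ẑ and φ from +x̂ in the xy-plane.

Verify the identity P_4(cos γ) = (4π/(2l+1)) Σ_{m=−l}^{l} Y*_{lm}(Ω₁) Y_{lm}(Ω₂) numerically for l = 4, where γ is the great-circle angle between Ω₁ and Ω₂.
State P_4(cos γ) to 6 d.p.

-0.394535

Expand P_4 via completeness: Σ_{m} conj(Y_{4,m}) at Ω₁ times Y_{4,m} at Ω₂ —
  [-4]  conj(Y_{4,-4})(Ω₁) = +0.021387-0.012541i ; Y_{4,-4}(Ω₂) = +0.360845+0.083723i ; Δ = +0.008767-0.002735i
  [-3]  conj(Y_{4,-3})(Ω₁) = -0.048779-0.116096i ; Y_{4,-3}(Ω₂) = -0.054367+0.314853i ; Δ = +0.039205-0.009046i
  [-2]  conj(Y_{4,-2})(Ω₁) = -0.331868+0.090127i ; Y_{4,-2}(Ω₂) = +0.122969+0.014079i ; Δ = -0.042078+0.006411i
  [-1]  conj(Y_{4,-1})(Ω₁) = +0.062290+0.467040i ; Y_{4,-1}(Ω₂) = -0.018079+0.316854i ; Δ = -0.149110+0.011293i
  [+0]  conj(Y_{4,0})(Ω₁) = +0.052162-0.000000i ; Y_{4,0}(Ω₂) = +0.074138+0.000000i ; Δ = +0.003867+0.000000i
  [+1]  conj(Y_{4,1})(Ω₁) = -0.062290+0.467040i ; Y_{4,1}(Ω₂) = +0.018079+0.316854i ; Δ = -0.149110-0.011293i
  [+2]  conj(Y_{4,2})(Ω₁) = -0.331868-0.090127i ; Y_{4,2}(Ω₂) = +0.122969-0.014079i ; Δ = -0.042078-0.006411i
  [+3]  conj(Y_{4,3})(Ω₁) = +0.048779-0.116096i ; Y_{4,3}(Ω₂) = +0.054367+0.314853i ; Δ = +0.039205+0.009046i
  [+4]  conj(Y_{4,4})(Ω₁) = +0.021387+0.012541i ; Y_{4,4}(Ω₂) = +0.360845-0.083723i ; Δ = +0.008767+0.002735i
Σ over m = -0.282565-0.000000i; ×(4π/9) → -0.394535-0.000000i. Real part: -0.394535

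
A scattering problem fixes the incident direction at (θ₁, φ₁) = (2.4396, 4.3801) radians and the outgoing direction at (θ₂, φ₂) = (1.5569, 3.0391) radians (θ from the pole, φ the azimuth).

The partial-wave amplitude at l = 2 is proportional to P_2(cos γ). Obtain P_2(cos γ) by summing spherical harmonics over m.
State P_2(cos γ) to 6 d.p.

Addition theorem: P_2(cos γ) = (4π/5) Σ_m Y*_{lm}(Ω₁) Y_{lm}(Ω₂), m = −2…2:
  m=-2: Y*=(-0.126790, 0.099336)  Y=(0.378114, 0.078612)  product (-0.055750, 0.027593)
  m=-1: Y*=(0.124257, 0.360076)  Y=(-0.010678, -0.001098)  product (-0.000931, -0.003981)
  m=+0: Y*=(0.236246, -0.000000)  Y=(-0.315209, 0.000000)  product (-0.074467, 0.000000)
  m=+1: Y*=(-0.124257, 0.360076)  Y=(0.010678, -0.001098)  product (-0.000931, 0.003981)
  m=+2: Y*=(-0.126790, -0.099336)  Y=(0.378114, -0.078612)  product (-0.055750, -0.027593)
Accumulated sum (-0.187830, 0.000000); after 4π/(2l+1) scaling, (-0.472067, 0.000000) ⇒ P_2 = -0.472067

-0.472067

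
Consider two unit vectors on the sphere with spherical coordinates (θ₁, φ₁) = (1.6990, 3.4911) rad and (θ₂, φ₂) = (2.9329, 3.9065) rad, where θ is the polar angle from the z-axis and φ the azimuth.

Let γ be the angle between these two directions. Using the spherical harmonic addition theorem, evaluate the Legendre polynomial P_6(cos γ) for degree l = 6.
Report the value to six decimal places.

0.155203

Term-by-term m-sum for l=6 (normalisation 4π/13 = 0.966644):
  m=-6: Y*=(-0.230944, 0.397570)  Y=(-0.000005, 0.000038)  product (-0.000014, -0.000011)
  m=-5: Y*=(-0.036100, 0.202121)  Y=(-0.000485, 0.000394)  product (-0.000062, -0.000112)
  m=-4: Y*=(-0.048674, -0.278925)  Y=(-0.006242, -0.000513)  product (0.000161, 0.001766)
  m=-3: Y*=(-0.114305, -0.198589)  Y=(-0.028256, -0.031962)  product (-0.003118, 0.009265)
  m=-2: Y*=(0.175242, 0.147310)  Y=(0.008019, -0.195564)  product (0.030214, -0.033090)
  m=-1: Y*=(0.221772, 0.080829)  Y=(0.392509, -0.376744)  product (0.117499, -0.051825)
  m=+0: Y*=(-0.214024, -0.000000)  Y=(0.601807, 0.000000)  product (-0.128801, -0.000000)
  m=+1: Y*=(-0.221772, 0.080829)  Y=(-0.392509, -0.376744)  product (0.117499, 0.051825)
  m=+2: Y*=(0.175242, -0.147310)  Y=(0.008019, 0.195564)  product (0.030214, 0.033090)
  m=+3: Y*=(0.114305, -0.198589)  Y=(0.028256, -0.031962)  product (-0.003118, -0.009265)
  m=+4: Y*=(-0.048674, 0.278925)  Y=(-0.006242, 0.000513)  product (0.000161, -0.001766)
  m=+5: Y*=(0.036100, 0.202121)  Y=(0.000485, 0.000394)  product (-0.000062, 0.000112)
  m=+6: Y*=(-0.230944, -0.397570)  Y=(-0.000005, -0.000038)  product (-0.000014, 0.000011)
Accumulated sum (0.160558, -0.000000); after 4π/(2l+1) scaling, (0.155203, -0.000000) ⇒ P_6 = 0.155203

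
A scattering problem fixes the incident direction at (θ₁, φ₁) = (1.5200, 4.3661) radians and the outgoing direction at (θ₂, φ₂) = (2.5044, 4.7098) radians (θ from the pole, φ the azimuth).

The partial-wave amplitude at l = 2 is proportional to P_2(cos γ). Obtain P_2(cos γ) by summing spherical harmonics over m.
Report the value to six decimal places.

Addition theorem: P_2(cos γ) = (4π/5) Σ_m Y*_{lm}(Ω₁) Y_{lm}(Ω₂), m = −2…2:
  m=-2: -0.29651 + 0.24601j × -0.13672 - 0.00071j = 0.04071 - 0.03342j  (running Σ = 0.04071 - 0.03342j)
  m=-1: -0.01330 - 0.03685j × 0.00096 - 0.36943j = -0.01363 + 0.00488j  (running Σ = 0.02709 - 0.02855j)
  m=0: -0.31295 + 0.00000j × 0.29588 + 0.00000j = -0.09260 + 0.00000j  (running Σ = -0.06551 - 0.02855j)
  m=1: 0.01330 - 0.03685j × -0.00096 - 0.36943j = -0.01363 - 0.00488j  (running Σ = -0.07913 - 0.03342j)
  m=2: -0.29651 - 0.24601j × -0.13672 + 0.00071j = 0.04071 + 0.03342j  (running Σ = -0.03842 + 0.00000j)
Accumulated sum -0.03842 + 0.00000j; after 4π/(2l+1) scaling, -0.09656 + 0.00000j ⇒ P_2 = -0.096562

-0.096562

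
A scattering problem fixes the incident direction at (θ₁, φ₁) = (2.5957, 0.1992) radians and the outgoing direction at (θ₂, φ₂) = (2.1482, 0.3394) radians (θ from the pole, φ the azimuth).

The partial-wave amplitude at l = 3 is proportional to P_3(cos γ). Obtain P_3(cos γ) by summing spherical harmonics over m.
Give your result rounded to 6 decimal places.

Expand P_3 via completeness: Σ_{m} conj(Y_{3,m}) at Ω₁ times Y_{3,m} at Ω₂ —
  term(m=-3) = 0.01308 - 0.00585j   from Y*(Ω₁)=0.04827 + 0.03285j, Y(Ω₂)=0.12882 - 0.20890j
  term(m=-2) = 0.08861 - 0.02552j   from Y*(Ω₁)=-0.21700 - 0.09134j, Y(Ω₂)=-0.30482 + 0.24589j
  term(m=-1) = 0.05844 - 0.00825j   from Y*(Ω₁)=0.43622 + 0.08806j, Y(Ω₂)=0.12506 - 0.04415j
  term(m=+0) = -0.06400 + 0.00000j   from Y*(Ω₁)=-0.20803 + 0.00000j, Y(Ω₂)=0.30763 + 0.00000j
  term(m=+1) = 0.05844 + 0.00825j   from Y*(Ω₁)=-0.43622 + 0.08806j, Y(Ω₂)=-0.12506 - 0.04415j
  term(m=+2) = 0.08861 + 0.02552j   from Y*(Ω₁)=-0.21700 + 0.09134j, Y(Ω₂)=-0.30482 - 0.24589j
  term(m=+3) = 0.01308 + 0.00585j   from Y*(Ω₁)=-0.04827 + 0.03285j, Y(Ω₂)=-0.12882 - 0.20890j
Total Σ_m = 0.25626 + 0.00000j. Multiply by 1.795196: 0.46003 + 0.00000j. P_3(cos γ) = 0.460030

0.460030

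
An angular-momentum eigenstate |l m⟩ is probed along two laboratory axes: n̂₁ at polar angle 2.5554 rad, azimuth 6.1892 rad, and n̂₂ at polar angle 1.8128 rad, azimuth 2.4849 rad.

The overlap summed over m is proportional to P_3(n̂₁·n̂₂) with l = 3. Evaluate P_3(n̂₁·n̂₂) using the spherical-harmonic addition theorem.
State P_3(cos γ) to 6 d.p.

0.340666

Summing Y*_{l m}(θ₁,φ₁)·Y_{l m}(θ₂,φ₂) over m ∈ [−3, 3]; prefactor 4π/(2·3+1) = 1.795196:
  [-3]  conj(Y_{3,-3})(Ω₁) = (0.067843, -0.019652) ; Y_{3,-3}(Ω₂) = (0.148428, -0.351770) ; Δ = (0.003157, -0.026782)
  [-2]  conj(Y_{3,-2})(Ω₁) = (-0.255949, 0.048686) ; Y_{3,-2}(Ω₂) = (-0.058770, -0.223245) ; Δ = (0.025911, 0.054278)
  [-1]  conj(Y_{3,-1})(Ω₁) = (0.439620, -0.041440) ; Y_{3,-1}(Ω₂) = (0.177145, 0.136547) ; Δ = (0.083535, 0.052688)
  [+0]  conj(Y_{3,0})(Ω₁) = (-0.146076, -0.000000) ; Y_{3,0}(Ω₂) = (0.242613, 0.000000) ; Δ = (-0.035440, -0.000000)
  [+1]  conj(Y_{3,1})(Ω₁) = (-0.439620, -0.041440) ; Y_{3,1}(Ω₂) = (-0.177145, 0.136547) ; Δ = (0.083535, -0.052688)
  [+2]  conj(Y_{3,2})(Ω₁) = (-0.255949, -0.048686) ; Y_{3,2}(Ω₂) = (-0.058770, 0.223245) ; Δ = (0.025911, -0.054278)
  [+3]  conj(Y_{3,3})(Ω₁) = (-0.067843, -0.019652) ; Y_{3,3}(Ω₂) = (-0.148428, -0.351770) ; Δ = (0.003157, 0.026782)
Total Σ_m = (0.189765, 0.000000). Multiply by 1.795196: (0.340666, 0.000000). P_3(cos γ) = 0.340666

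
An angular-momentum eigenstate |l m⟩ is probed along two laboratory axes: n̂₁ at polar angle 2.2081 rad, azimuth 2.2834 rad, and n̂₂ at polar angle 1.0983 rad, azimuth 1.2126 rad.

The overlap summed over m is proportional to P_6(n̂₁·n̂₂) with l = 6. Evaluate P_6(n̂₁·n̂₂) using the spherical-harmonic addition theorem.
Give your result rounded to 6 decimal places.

-0.278739

Expand P_6 via completeness: Σ_{m} conj(Y_{6,m}) at Ω₁ times Y_{6,m} at Ω₂ —
  term(m=-6) = +0.031036+0.004425i   from Y*(Ω₁)=+0.055074+0.117973i, Y(Ω₂)=+0.131632-0.201624i
  term(m=-5) = -0.085197+0.114045i   from Y*(Ω₁)=-0.136590+0.304696i, Y(Ω₂)=+0.416033+0.093114i
  term(m=-4) = -0.051415-0.112348i   from Y*(Ω₁)=-0.412769+0.123705i, Y(Ω₂)=+0.039446+0.284002i
  term(m=-3) = -0.027122-0.001924i   from Y*(Ω₁)=-0.151853-0.096694i, Y(Ω₂)=+0.132818-0.071906i
  term(m=-2) = -0.047629+0.074177i   from Y*(Ω₁)=+0.037731+0.257328i, Y(Ω₂)=+0.255622+0.222572i
  term(m=-1) = +0.004729+0.008657i   from Y*(Ω₁)=-0.191283+0.221375i, Y(Ω₂)=+0.011821-0.031578i
  term(m=+0) = +0.062838+0.000000i   from Y*(Ω₁)=+0.186966-0.000000i, Y(Ω₂)=+0.336091+0.000000i
  term(m=+1) = +0.004729-0.008657i   from Y*(Ω₁)=+0.191283+0.221375i, Y(Ω₂)=-0.011821-0.031578i
  term(m=+2) = -0.047629-0.074177i   from Y*(Ω₁)=+0.037731-0.257328i, Y(Ω₂)=+0.255622-0.222572i
  term(m=+3) = -0.027122+0.001924i   from Y*(Ω₁)=+0.151853-0.096694i, Y(Ω₂)=-0.132818-0.071906i
  term(m=+4) = -0.051415+0.112348i   from Y*(Ω₁)=-0.412769-0.123705i, Y(Ω₂)=+0.039446-0.284002i
  term(m=+5) = -0.085197-0.114045i   from Y*(Ω₁)=+0.136590+0.304696i, Y(Ω₂)=-0.416033+0.093114i
  term(m=+6) = +0.031036-0.004425i   from Y*(Ω₁)=+0.055074-0.117973i, Y(Ω₂)=+0.131632+0.201624i
Accumulated sum -0.288358+0.000000i; after 4π/(2l+1) scaling, -0.278739+0.000000i ⇒ P_6 = -0.278739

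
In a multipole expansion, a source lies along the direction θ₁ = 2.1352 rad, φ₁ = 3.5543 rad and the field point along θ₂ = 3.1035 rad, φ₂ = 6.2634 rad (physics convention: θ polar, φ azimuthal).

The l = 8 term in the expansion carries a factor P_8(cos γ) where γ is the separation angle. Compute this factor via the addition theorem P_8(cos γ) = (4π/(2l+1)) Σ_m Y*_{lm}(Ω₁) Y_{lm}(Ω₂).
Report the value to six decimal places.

Term-by-term m-sum for l=8 (normalisation 4π/17 = 0.739198):
  m=-8: -0.13215 - 0.02133j × 0.00000 + 0.00000j = -0.00000 - 0.00000j  (running Σ = -0.00000 - 0.00000j)
  m=-7: -0.32822 + 0.08473j × -0.00000 - 0.00000j = 0.00000 - 0.00000j  (running Σ = 0.00000 - 0.00000j)
  m=-6: -0.35464 + 0.27829j × 0.00000 + 0.00000j = -0.00000 + 0.00000j  (running Σ = -0.00000 + 0.00000j)
  m=-5: -0.11446 + 0.21318j × -0.00000 - 0.00000j = 0.00000 - 0.00000j  (running Σ = 0.00000 - 0.00000j)
  m=-4: 0.01541 - 0.19209j × 0.00003 + 0.00000j = 0.00000 - 0.00001j  (running Σ = 0.00000 - 0.00001j)
  m=-3: -0.11471 - 0.33200j × -0.00077 - 0.00005j = 0.00007 + 0.00026j  (running Σ = 0.00007 + 0.00025j)
  m=-2: 0.01322 + 0.01433j × 0.01484 + 0.00059j = 0.00019 + 0.00022j  (running Σ = 0.00026 + 0.00047j)
  m=-1: 0.31784 + 0.13917j × -0.18552 - 0.00367j = -0.05845 - 0.02698j  (running Σ = -0.05819 - 0.02651j)
  m=0: 0.03255 + 0.00000j × 1.13292 + 0.00000j = 0.03688 + 0.00000j  (running Σ = -0.02131 - 0.02651j)
  m=1: -0.31784 + 0.13917j × 0.18552 - 0.00367j = -0.05845 + 0.02698j  (running Σ = -0.07977 + 0.00047j)
  m=2: 0.01322 - 0.01433j × 0.01484 - 0.00059j = 0.00019 - 0.00022j  (running Σ = -0.07958 + 0.00025j)
  m=3: 0.11471 - 0.33200j × 0.00077 - 0.00005j = 0.00007 - 0.00026j  (running Σ = -0.07950 - 0.00001j)
  m=4: 0.01541 + 0.19209j × 0.00003 - 0.00000j = 0.00000 + 0.00001j  (running Σ = -0.07950 - 0.00000j)
  m=5: 0.11446 + 0.21318j × 0.00000 - 0.00000j = 0.00000 + 0.00000j  (running Σ = -0.07950 + 0.00000j)
  m=6: -0.35464 - 0.27829j × 0.00000 - 0.00000j = -0.00000 - 0.00000j  (running Σ = -0.07950 - 0.00000j)
  m=7: 0.32822 + 0.08473j × 0.00000 - 0.00000j = 0.00000 + 0.00000j  (running Σ = -0.07950 - 0.00000j)
  m=8: -0.13215 + 0.02133j × 0.00000 - 0.00000j = -0.00000 + 0.00000j  (running Σ = -0.07950 - 0.00000j)
Σ over m = -0.07950 - 0.00000j; ×(4π/17) → -0.05877 - 0.00000j. Real part: -0.058769

-0.058769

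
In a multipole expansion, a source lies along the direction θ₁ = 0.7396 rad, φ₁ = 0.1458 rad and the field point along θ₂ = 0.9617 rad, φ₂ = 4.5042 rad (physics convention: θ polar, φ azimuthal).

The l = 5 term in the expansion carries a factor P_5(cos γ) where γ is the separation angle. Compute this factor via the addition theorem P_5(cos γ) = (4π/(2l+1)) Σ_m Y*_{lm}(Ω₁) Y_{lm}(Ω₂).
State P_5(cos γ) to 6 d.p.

Term-by-term m-sum for l=5 (normalisation 4π/11 = 1.142397):
  [-5]  conj(Y_{5,-5})(Ω₁) = +0.048146+0.043000i ; Y_{5,-5}(Ω₂) = -0.148628+0.087054i ; Δ = -0.010899-0.002200i
  [-4]  conj(Y_{5,-4})(Ω₁) = +0.186761+0.123216i ; Y_{5,-4}(Ω₂) = +0.255653+0.281091i ; Δ = +0.013111+0.083997i
  [-3]  conj(Y_{5,-3})(Ω₁) = +0.375306+0.175496i ; Y_{5,-3}(Ω₂) = +0.217175-0.301287i ; Δ = +0.134382-0.074961i
  [-2]  conj(Y_{5,-2})(Ω₁) = +0.347102+0.104185i ; Y_{5,-2}(Ω₂) = +0.010745+0.004752i ; Δ = +0.003235+0.002769i
  [-1]  conj(Y_{5,-1})(Ω₁) = -0.082427-0.012104i ; Y_{5,-1}(Ω₂) = +0.072350-0.342488i ; Δ = -0.010109+0.027355i
  [+0]  conj(Y_{5,0})(Ω₁) = -0.383456-0.000000i ; Y_{5,0}(Ω₂) = -0.077812+0.000000i ; Δ = +0.029838+0.000000i
  [+1]  conj(Y_{5,1})(Ω₁) = +0.082427-0.012104i ; Y_{5,1}(Ω₂) = -0.072350-0.342488i ; Δ = -0.010109-0.027355i
  [+2]  conj(Y_{5,2})(Ω₁) = +0.347102-0.104185i ; Y_{5,2}(Ω₂) = +0.010745-0.004752i ; Δ = +0.003235-0.002769i
  [+3]  conj(Y_{5,3})(Ω₁) = -0.375306+0.175496i ; Y_{5,3}(Ω₂) = -0.217175-0.301287i ; Δ = +0.134382+0.074961i
  [+4]  conj(Y_{5,4})(Ω₁) = +0.186761-0.123216i ; Y_{5,4}(Ω₂) = +0.255653-0.281091i ; Δ = +0.013111-0.083997i
  [+5]  conj(Y_{5,5})(Ω₁) = -0.048146+0.043000i ; Y_{5,5}(Ω₂) = +0.148628+0.087054i ; Δ = -0.010899+0.002200i
Total Σ_m = +0.289276+0.000000i. Multiply by 1.142397: +0.330468+0.000000i. P_5(cos γ) = 0.330468

0.330468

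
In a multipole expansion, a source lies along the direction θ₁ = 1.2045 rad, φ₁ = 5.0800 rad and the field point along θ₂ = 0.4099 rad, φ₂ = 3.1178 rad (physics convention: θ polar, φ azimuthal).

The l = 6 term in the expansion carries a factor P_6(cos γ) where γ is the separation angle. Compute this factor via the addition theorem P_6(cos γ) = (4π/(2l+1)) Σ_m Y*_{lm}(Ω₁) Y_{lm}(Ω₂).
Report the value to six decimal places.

Addition theorem: P_6(cos γ) = (4π/13) Σ_m Y*_{lm}(Ω₁) Y_{lm}(Ω₂), m = −6…6:
  [-6]  conj(Y_{6,-6})(Ω₁) = +0.189786-0.257651i ; Y_{6,-6}(Ω₂) = +0.001915+0.000275i ; Δ = +0.000434-0.000441i
  [-5]  conj(Y_{6,-5})(Ω₁) = +0.410144+0.112301i ; Y_{6,-5}(Ω₂) = -0.015318-0.001831i ; Δ = -0.006077-0.002471i
  [-4]  conj(Y_{6,-4})(Ω₁) = +0.011165+0.110886i ; Y_{6,-4}(Ω₂) = +0.073932+0.007058i ; Δ = +0.000043+0.008277i
  [-3]  conj(Y_{6,-3})(Ω₁) = +0.269274-0.136093i ; Y_{6,-3}(Ω₂) = -0.235837-0.016862i ; Δ = -0.065800+0.027555i
  [-2]  conj(Y_{6,-2})(Ω₁) = +0.161297+0.145872i ; Y_{6,-2}(Ω₂) = +0.475811+0.022659i ; Δ = +0.073442+0.073062i
  [-1]  conj(Y_{6,-1})(Ω₁) = +0.083905-0.217867i ; Y_{6,-1}(Ω₂) = -0.468915-0.011159i ; Δ = -0.041775+0.101225i
  [+0]  conj(Y_{6,0})(Ω₁) = +0.239873-0.000000i ; Y_{6,0}(Ω₂) = -0.131736+0.000000i ; Δ = -0.031600+0.000000i
  [+1]  conj(Y_{6,1})(Ω₁) = -0.083905-0.217867i ; Y_{6,1}(Ω₂) = +0.468915-0.011159i ; Δ = -0.041775-0.101225i
  [+2]  conj(Y_{6,2})(Ω₁) = +0.161297-0.145872i ; Y_{6,2}(Ω₂) = +0.475811-0.022659i ; Δ = +0.073442-0.073062i
  [+3]  conj(Y_{6,3})(Ω₁) = -0.269274-0.136093i ; Y_{6,3}(Ω₂) = +0.235837-0.016862i ; Δ = -0.065800-0.027555i
  [+4]  conj(Y_{6,4})(Ω₁) = +0.011165-0.110886i ; Y_{6,4}(Ω₂) = +0.073932-0.007058i ; Δ = +0.000043-0.008277i
  [+5]  conj(Y_{6,5})(Ω₁) = -0.410144+0.112301i ; Y_{6,5}(Ω₂) = +0.015318-0.001831i ; Δ = -0.006077+0.002471i
  [+6]  conj(Y_{6,6})(Ω₁) = +0.189786+0.257651i ; Y_{6,6}(Ω₂) = +0.001915-0.000275i ; Δ = +0.000434+0.000441i
Total Σ_m = -0.111065+0.000000i. Multiply by 0.966644: -0.107361+0.000000i. P_6(cos γ) = -0.107361

-0.107361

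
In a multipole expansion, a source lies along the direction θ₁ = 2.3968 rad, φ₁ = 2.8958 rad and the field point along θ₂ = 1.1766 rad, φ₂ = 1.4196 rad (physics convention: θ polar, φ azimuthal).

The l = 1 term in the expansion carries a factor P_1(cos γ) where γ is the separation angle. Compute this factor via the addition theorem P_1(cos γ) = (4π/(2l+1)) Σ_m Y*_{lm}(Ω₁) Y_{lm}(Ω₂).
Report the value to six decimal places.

Term-by-term m-sum for l=1 (normalisation 4π/3 = 4.188790):
  m=-1: (-0.227144, 0.056983) × (0.048048, -0.315357) = (0.007056, 0.074369)  (running Σ = (0.007056, 0.074369))
  m=0: (-0.359234, -0.000000) × (0.187656, 0.000000) = (-0.067412, -0.000000)  (running Σ = (-0.060356, 0.074369))
  m=1: (0.227144, 0.056983) × (-0.048048, -0.315357) = (0.007056, -0.074369)  (running Σ = (-0.053300, 0.000000))
Σ over m = (-0.053300, 0.000000); ×(4π/3) → (-0.223263, 0.000000). Real part: -0.223263

-0.223263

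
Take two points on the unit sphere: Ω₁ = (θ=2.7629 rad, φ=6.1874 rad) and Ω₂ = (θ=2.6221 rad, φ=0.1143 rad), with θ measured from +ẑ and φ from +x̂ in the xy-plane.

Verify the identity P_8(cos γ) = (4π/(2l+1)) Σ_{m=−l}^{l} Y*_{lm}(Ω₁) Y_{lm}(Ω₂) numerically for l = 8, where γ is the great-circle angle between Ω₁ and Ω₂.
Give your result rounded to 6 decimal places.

0.556565

Addition theorem: P_8(cos γ) = (4π/17) Σ_m Y*_{lm}(Ω₁) Y_{lm}(Ω₂), m = −8…8:
  term(m=-8) = -0.00000 - 0.00000j   from Y*(Ω₁)=0.00013 - 0.00012j, Y(Ω₂)=0.00116 - 0.00151j
  term(m=-7) = 0.00000 - 0.00002j   from Y*(Ω₁)=-0.00142 + 0.00112j, Y(Ω₂)=-0.00927 + 0.00954j
  term(m=-6) = 0.00020 - 0.00063j   from Y*(Ω₁)=0.00964 - 0.00624j, Y(Ω₂)=0.04493 - 0.03677j
  term(m=-5) = 0.00456 - 0.00796j   from Y*(Ω₁)=-0.04608 + 0.02393j, Y(Ω₂)=-0.14864 + 0.09559j
  term(m=-4) = 0.04285 - 0.04784j   from Y*(Ω₁)=0.15826 - 0.06379j, Y(Ω₂)=0.33771 - 0.16614j
  term(m=-3) = 0.16422 - 0.11980j   from Y*(Ω₁)=-0.37839 + 0.11183j, Y(Ω₂)=-0.48518 + 0.17321j
  term(m=-2) = 0.15939 - 0.07121j   from Y*(Ω₁)=0.55926 - 0.10847j, Y(Ω₂)=0.29848 - 0.06945j
  term(m=-1) = -0.07193 + 0.01534j   from Y*(Ω₁)=-0.29998 + 0.02882j, Y(Ω₂)=0.24245 - 0.02783j
  term(m=+0) = 0.15433 + 0.00000j   from Y*(Ω₁)=-0.38319 + 0.00000j, Y(Ω₂)=-0.40275 + 0.00000j
  term(m=+1) = -0.07193 - 0.01534j   from Y*(Ω₁)=0.29998 + 0.02882j, Y(Ω₂)=-0.24245 - 0.02783j
  term(m=+2) = 0.15939 + 0.07121j   from Y*(Ω₁)=0.55926 + 0.10847j, Y(Ω₂)=0.29848 + 0.06945j
  term(m=+3) = 0.16422 + 0.11980j   from Y*(Ω₁)=0.37839 + 0.11183j, Y(Ω₂)=0.48518 + 0.17321j
  term(m=+4) = 0.04285 + 0.04784j   from Y*(Ω₁)=0.15826 + 0.06379j, Y(Ω₂)=0.33771 + 0.16614j
  term(m=+5) = 0.00456 + 0.00796j   from Y*(Ω₁)=0.04608 + 0.02393j, Y(Ω₂)=0.14864 + 0.09559j
  term(m=+6) = 0.00020 + 0.00063j   from Y*(Ω₁)=0.00964 + 0.00624j, Y(Ω₂)=0.04493 + 0.03677j
  term(m=+7) = 0.00000 + 0.00002j   from Y*(Ω₁)=0.00142 + 0.00112j, Y(Ω₂)=0.00927 + 0.00954j
  term(m=+8) = -0.00000 + 0.00000j   from Y*(Ω₁)=0.00013 + 0.00012j, Y(Ω₂)=0.00116 + 0.00151j
Σ over m = 0.75293 - 0.00000j; ×(4π/17) → 0.55656 - 0.00000j. Real part: 0.556565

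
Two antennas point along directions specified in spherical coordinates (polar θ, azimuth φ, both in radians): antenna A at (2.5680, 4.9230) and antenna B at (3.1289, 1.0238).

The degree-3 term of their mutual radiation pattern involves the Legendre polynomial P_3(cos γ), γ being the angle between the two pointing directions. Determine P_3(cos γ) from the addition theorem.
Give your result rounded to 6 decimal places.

Expand P_3 via completeness: Σ_{m} conj(Y_{3,m}) at Ω₁ times Y_{3,m} at Ω₂ —
  [-3]  conj(Y_{3,-3})(Ω₁) = -0.03938 + 0.05380j ; Y_{3,-3}(Ω₂) = -0.00000 - 0.00000j ; Δ = 0.00000 - 0.00000j
  [-2]  conj(Y_{3,-2})(Ω₁) = 0.23069 + 0.10336j ; Y_{3,-2}(Ω₂) = 0.00008 + 0.00015j ; Δ = 0.00000 + 0.00004j
  [-1]  conj(Y_{3,-1})(Ω₁) = 0.09267 - 0.43349j ; Y_{3,-1}(Ω₂) = 0.00853 - 0.01401j ; Δ = -0.00528 - 0.00500j
  [+0]  conj(Y_{3,0})(Ω₁) = -0.16539 + 0.00000j ; Y_{3,0}(Ω₂) = -0.74599 + 0.00000j ; Δ = 0.12338 + 0.00000j
  [+1]  conj(Y_{3,1})(Ω₁) = -0.09267 - 0.43349j ; Y_{3,1}(Ω₂) = -0.00853 - 0.01401j ; Δ = -0.00528 + 0.00500j
  [+2]  conj(Y_{3,2})(Ω₁) = 0.23069 - 0.10336j ; Y_{3,2}(Ω₂) = 0.00008 - 0.00015j ; Δ = 0.00000 - 0.00004j
  [+3]  conj(Y_{3,3})(Ω₁) = 0.03938 + 0.05380j ; Y_{3,3}(Ω₂) = 0.00000 - 0.00000j ; Δ = 0.00000 + 0.00000j
Σ over m = 0.11282 - 0.00000j; ×(4π/7) → 0.20253 - 0.00000j. Real part: 0.202530

0.202530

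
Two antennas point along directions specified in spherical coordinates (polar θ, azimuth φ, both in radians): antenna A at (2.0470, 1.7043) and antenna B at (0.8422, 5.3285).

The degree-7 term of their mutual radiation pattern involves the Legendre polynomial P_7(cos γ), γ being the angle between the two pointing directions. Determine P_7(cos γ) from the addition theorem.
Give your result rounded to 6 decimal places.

Expand P_7 via completeness: Σ_{m} conj(Y_{7,m}) at Ω₁ times Y_{7,m} at Ω₂ —
  [-7]  conj(Y_{7,-7})(Ω₁) = +0.176141-0.130126i ; Y_{7,-7}(Ω₂) = +0.059290+0.025040i ; Δ = +0.013702-0.003305i
  [-6]  conj(Y_{7,-6})(Ω₁) = +0.294148+0.303487i ; Y_{7,-6}(Ω₂) = +0.182638-0.113255i ; Δ = +0.088094+0.022114i
  [-5]  conj(Y_{7,-5})(Ω₁) = -0.218110+0.276711i ; Y_{7,-5}(Ω₂) = +0.024650-0.403349i ; Δ = +0.106235+0.094795i
  [-4]  conj(Y_{7,-4})(Ω₁) = +0.048452+0.028651i ; Y_{7,-4}(Ω₂) = -0.326082-0.262156i ; Δ = -0.008288-0.022045i
  [-3]  conj(Y_{7,-3})(Ω₁) = -0.137910+0.325723i ; Y_{7,-3}(Ω₂) = -0.081538+0.023229i ; Δ = +0.003679-0.029762i
  [-2]  conj(Y_{7,-2})(Ω₁) = -0.098391-0.026914i ; Y_{7,-2}(Ω₂) = +0.109040-0.309654i ; Δ = -0.019062+0.027532i
  [-1]  conj(Y_{7,-1})(Ω₁) = -0.041493+0.308950i ; Y_{7,-1}(Ω₂) = -0.139296-0.196730i ; Δ = +0.066559-0.034872i
  [+0]  conj(Y_{7,0})(Ω₁) = -0.143139-0.000000i ; Y_{7,0}(Ω₂) = +0.264885+0.000000i ; Δ = -0.037915-0.000000i
  [+1]  conj(Y_{7,1})(Ω₁) = +0.041493+0.308950i ; Y_{7,1}(Ω₂) = +0.139296-0.196730i ; Δ = +0.066559+0.034872i
  [+2]  conj(Y_{7,2})(Ω₁) = -0.098391+0.026914i ; Y_{7,2}(Ω₂) = +0.109040+0.309654i ; Δ = -0.019062-0.027532i
  [+3]  conj(Y_{7,3})(Ω₁) = +0.137910+0.325723i ; Y_{7,3}(Ω₂) = +0.081538+0.023229i ; Δ = +0.003679+0.029762i
  [+4]  conj(Y_{7,4})(Ω₁) = +0.048452-0.028651i ; Y_{7,4}(Ω₂) = -0.326082+0.262156i ; Δ = -0.008288+0.022045i
  [+5]  conj(Y_{7,5})(Ω₁) = +0.218110+0.276711i ; Y_{7,5}(Ω₂) = -0.024650-0.403349i ; Δ = +0.106235-0.094795i
  [+6]  conj(Y_{7,6})(Ω₁) = +0.294148-0.303487i ; Y_{7,6}(Ω₂) = +0.182638+0.113255i ; Δ = +0.088094-0.022114i
  [+7]  conj(Y_{7,7})(Ω₁) = -0.176141-0.130126i ; Y_{7,7}(Ω₂) = -0.059290+0.025040i ; Δ = +0.013702+0.003305i
Σ over m = +0.463920-0.000000i; ×(4π/15) → +0.388653-0.000000i. Real part: 0.388653

0.388653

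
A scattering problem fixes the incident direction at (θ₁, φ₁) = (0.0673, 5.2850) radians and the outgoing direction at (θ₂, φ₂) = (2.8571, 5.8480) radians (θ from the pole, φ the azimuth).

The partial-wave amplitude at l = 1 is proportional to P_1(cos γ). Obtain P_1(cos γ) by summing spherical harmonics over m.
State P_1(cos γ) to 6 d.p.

Expand P_1 via completeness: Σ_{m} conj(Y_{1,m}) at Ω₁ times Y_{1,m} at Ω₂ —
  term(m=-1) = 0.00191 - 0.00120j   from Y*(Ω₁)=0.01259 - 0.01953j, Y(Ω₂)=0.08793 + 0.04088j
  term(m=+0) = -0.22862 + 0.00000j   from Y*(Ω₁)=0.48750 + 0.00000j, Y(Ω₂)=-0.46896 + 0.00000j
  term(m=+1) = 0.00191 + 0.00120j   from Y*(Ω₁)=-0.01259 - 0.01953j, Y(Ω₂)=-0.08793 + 0.04088j
Σ over m = -0.22481 + 0.00000j; ×(4π/3) → -0.94167 + 0.00000j. Real part: -0.941670

-0.941670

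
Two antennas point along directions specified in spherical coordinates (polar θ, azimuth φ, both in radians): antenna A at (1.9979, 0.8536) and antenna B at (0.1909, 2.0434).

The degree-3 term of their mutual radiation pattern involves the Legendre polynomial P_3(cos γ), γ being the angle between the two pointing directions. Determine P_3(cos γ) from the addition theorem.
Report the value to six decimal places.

0.413303

Summing Y*_{l m}(θ₁,φ₁)·Y_{l m}(θ₂,φ₂) over m ∈ [−3, 3]; prefactor 4π/(2·3+1) = 1.795196:
  m=-3: Y*=-0.263000+0.172608i  Y=+0.002817+0.000434i  product -0.000816+0.000372i
  m=-2: Y*=+0.047689-0.347444i  Y=-0.021154+0.029284i  product +0.009166+0.008746i
  m=-1: Y*=-0.027462-0.031488i  Y=-0.106630-0.208569i  product -0.003639+0.009085i
  m=+0: Y*=+0.331124-0.000000i  Y=+0.666839+0.000000i  product +0.220806+0.000000i
  m=+1: Y*=+0.027462-0.031488i  Y=+0.106630-0.208569i  product -0.003639-0.009085i
  m=+2: Y*=+0.047689+0.347444i  Y=-0.021154-0.029284i  product +0.009166-0.008746i
  m=+3: Y*=+0.263000+0.172608i  Y=-0.002817+0.000434i  product -0.000816-0.000372i
Σ over m = +0.230227+0.000000i; ×(4π/7) → +0.413303+0.000000i. Real part: 0.413303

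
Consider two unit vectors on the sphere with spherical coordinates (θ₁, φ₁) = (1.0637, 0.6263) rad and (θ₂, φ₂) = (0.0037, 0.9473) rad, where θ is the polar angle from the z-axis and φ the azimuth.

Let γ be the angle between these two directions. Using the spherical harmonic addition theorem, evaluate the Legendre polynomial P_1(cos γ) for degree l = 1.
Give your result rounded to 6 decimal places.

0.488707

Addition theorem: P_1(cos γ) = (4π/3) Σ_m Y*_{lm}(Ω₁) Y_{lm}(Ω₂), m = −1…1:
  m=-1: Y*=(0.244694, 0.177027)  Y=(0.000746, -0.001038)  product (0.000366, -0.000122)
  m=+0: Y*=(0.237285, -0.000000)  Y=(0.488599, 0.000000)  product (0.115937, 0.000000)
  m=+1: Y*=(-0.244694, 0.177027)  Y=(-0.000746, -0.001038)  product (0.000366, 0.000122)
Total Σ_m = (0.116670, 0.000000). Multiply by 4.188790: (0.488707, 0.000000). P_1(cos γ) = 0.488707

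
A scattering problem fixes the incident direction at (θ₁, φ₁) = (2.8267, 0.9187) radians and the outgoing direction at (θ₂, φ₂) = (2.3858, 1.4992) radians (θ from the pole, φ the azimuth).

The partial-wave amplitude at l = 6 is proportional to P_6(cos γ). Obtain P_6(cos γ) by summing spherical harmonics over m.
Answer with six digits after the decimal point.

Summing Y*_{l m}(θ₁,φ₁)·Y_{l m}(θ₂,φ₂) over m ∈ [−6, 6]; prefactor 4π/(2·6+1) = 0.966644:
  m=-6: +0.000306-0.000297i × -0.045718-0.020944i = -0.000020+0.000007i  (running Σ = -0.000020+0.000007i)
  m=-5: +0.000538+0.004502i × -0.064762+0.173115i = -0.000814-0.000198i  (running Σ = -0.000834-0.000191i)
  m=-4: -0.025288-0.014926i × +0.365460+0.107621i = -0.007635-0.008176i  (running Σ = -0.008470-0.008368i)
  m=-3: +0.118410-0.048050i × +0.092106-0.422204i = -0.009381-0.054419i  (running Σ = -0.017851-0.062787i)
  m=-2: -0.096295+0.352594i × -0.109594-0.015801i = +0.016125-0.037121i  (running Σ = -0.001726-0.099907i)
  m=-1: -0.357107-0.467713i × +0.024011-0.334794i = -0.165162+0.108327i  (running Σ = -0.166888+0.008420i)
  m=0: +0.200822-0.000000i × -0.217966+0.000000i = -0.043773+0.000000i  (running Σ = -0.210660+0.008420i)
  m=1: +0.357107-0.467713i × -0.024011-0.334794i = -0.165162-0.108327i  (running Σ = -0.375822-0.099907i)
  m=2: -0.096295-0.352594i × -0.109594+0.015801i = +0.016125+0.037121i  (running Σ = -0.359698-0.062787i)
  m=3: -0.118410-0.048050i × -0.092106-0.422204i = -0.009381+0.054419i  (running Σ = -0.369078-0.008368i)
  m=4: -0.025288+0.014926i × +0.365460-0.107621i = -0.007635+0.008176i  (running Σ = -0.376714-0.000191i)
  m=5: -0.000538+0.004502i × +0.064762+0.173115i = -0.000814+0.000198i  (running Σ = -0.377528+0.000007i)
  m=6: +0.000306+0.000297i × -0.045718+0.020944i = -0.000020-0.000007i  (running Σ = -0.377548+0.000000i)
Total Σ_m = -0.377548+0.000000i. Multiply by 0.966644: -0.364955+0.000000i. P_6(cos γ) = -0.364955

-0.364955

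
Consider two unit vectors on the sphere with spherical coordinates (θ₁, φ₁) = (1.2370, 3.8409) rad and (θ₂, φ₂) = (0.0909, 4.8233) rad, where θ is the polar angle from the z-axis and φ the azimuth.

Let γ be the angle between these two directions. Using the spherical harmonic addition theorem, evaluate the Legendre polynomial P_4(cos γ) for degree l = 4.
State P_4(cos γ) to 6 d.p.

Addition theorem: P_4(cos γ) = (4π/9) Σ_m Y*_{lm}(Ω₁) Y_{lm}(Ω₂), m = −4…4:
  [-4]  conj(Y_{4,-4})(Ω₁) = (-0.331924, 0.119046) ; Y_{4,-4}(Ω₂) = (0.000027, -0.000013) ; Δ = (-0.000007, 0.000008)
  [-3]  conj(Y_{4,-3})(Ω₁) = (0.173987, -0.298914) ; Y_{4,-3}(Ω₂) = (-0.000305, -0.000881) ; Δ = (-0.000316, -0.000062)
  [-2]  conj(Y_{4,-2})(Ω₁) = (-0.012719, -0.073138) ; Y_{4,-2}(Ω₂) = (-0.015979, 0.003604) ; Δ = (0.000467, 0.001123)
  [-1]  conj(Y_{4,-1})(Ω₁) = (0.252004, 0.211962) ; Y_{4,-1}(Ω₂) = (0.018661, 0.167566) ; Δ = (-0.030815, 0.046183)
  [+0]  conj(Y_{4,0})(Ω₁) = (0.019359, -0.000000) ; Y_{4,0}(Ω₂) = (0.811669, 0.000000) ; Δ = (0.015713, 0.000000)
  [+1]  conj(Y_{4,1})(Ω₁) = (-0.252004, 0.211962) ; Y_{4,1}(Ω₂) = (-0.018661, 0.167566) ; Δ = (-0.030815, -0.046183)
  [+2]  conj(Y_{4,2})(Ω₁) = (-0.012719, 0.073138) ; Y_{4,2}(Ω₂) = (-0.015979, -0.003604) ; Δ = (0.000467, -0.001123)
  [+3]  conj(Y_{4,3})(Ω₁) = (-0.173987, -0.298914) ; Y_{4,3}(Ω₂) = (0.000305, -0.000881) ; Δ = (-0.000316, 0.000062)
  [+4]  conj(Y_{4,4})(Ω₁) = (-0.331924, -0.119046) ; Y_{4,4}(Ω₂) = (0.000027, 0.000013) ; Δ = (-0.000007, -0.000008)
Σ over m = (-0.045631, 0.000000); ×(4π/9) → (-0.063712, 0.000000). Real part: -0.063712

-0.063712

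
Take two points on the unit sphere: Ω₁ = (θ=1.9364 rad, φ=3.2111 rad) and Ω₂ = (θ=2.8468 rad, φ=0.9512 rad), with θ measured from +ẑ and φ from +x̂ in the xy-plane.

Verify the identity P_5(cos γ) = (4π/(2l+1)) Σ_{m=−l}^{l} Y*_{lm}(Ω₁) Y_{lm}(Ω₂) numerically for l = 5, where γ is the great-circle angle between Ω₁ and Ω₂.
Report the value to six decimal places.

Addition theorem: P_5(cos γ) = (4π/11) Σ_m Y*_{lm}(Ω₁) Y_{lm}(Ω₂), m = −5…5:
  term(m=-5) = +0.000095-0.000302i   from Y*(Ω₁)=-0.310020-0.112301i, Y(Ω₂)=+0.000042+0.000960i
  term(m=-4) = -0.003702+0.001501i   from Y*(Ω₁)=-0.383834-0.109555i, Y(Ω₂)=+0.007886-0.006161i
  term(m=-3) = +0.002288+0.001240i   from Y*(Ω₁)=-0.041446-0.008770i, Y(Ω₂)=-0.058901-0.017448i
  term(m=-2) = +0.014912+0.076469i   from Y*(Ω₁)=+0.322680+0.045148i, Y(Ω₂)=+0.077847+0.226090i
  term(m=-1) = +0.045707-0.055481i   from Y*(Ω₁)=+0.133186+0.009272i, Y(Ω₂)=+0.312664-0.438335i
  term(m=+0) = +0.123325+0.000000i   from Y*(Ω₁)=-0.296113-0.000000i, Y(Ω₂)=-0.416481+0.000000i
  term(m=+1) = +0.045707+0.055481i   from Y*(Ω₁)=-0.133186+0.009272i, Y(Ω₂)=-0.312664-0.438335i
  term(m=+2) = +0.014912-0.076469i   from Y*(Ω₁)=+0.322680-0.045148i, Y(Ω₂)=+0.077847-0.226090i
  term(m=+3) = +0.002288-0.001240i   from Y*(Ω₁)=+0.041446-0.008770i, Y(Ω₂)=+0.058901-0.017448i
  term(m=+4) = -0.003702-0.001501i   from Y*(Ω₁)=-0.383834+0.109555i, Y(Ω₂)=+0.007886+0.006161i
  term(m=+5) = +0.000095+0.000302i   from Y*(Ω₁)=+0.310020-0.112301i, Y(Ω₂)=-0.000042+0.000960i
Total Σ_m = +0.241925+0.000000i. Multiply by 1.142397: +0.276374+0.000000i. P_5(cos γ) = 0.276374

0.276374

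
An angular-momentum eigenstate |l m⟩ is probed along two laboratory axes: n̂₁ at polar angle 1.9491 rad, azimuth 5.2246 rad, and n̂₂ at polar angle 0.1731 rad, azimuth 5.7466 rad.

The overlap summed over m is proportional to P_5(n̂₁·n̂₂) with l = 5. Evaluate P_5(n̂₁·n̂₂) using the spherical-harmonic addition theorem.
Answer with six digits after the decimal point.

-0.326802

Addition theorem: P_5(cos γ) = (4π/11) Σ_m Y*_{lm}(Ω₁) Y_{lm}(Ω₂), m = −5…5:
  m=-5: (0.176425, 0.268966) × (-0.000063, 0.000031) = (-0.000020, -0.000011)  (running Σ = (-0.000020, -0.000011))
  m=-4: (0.185988, -0.358959) × (-0.000693, 0.001067) = (0.000254, 0.000447)  (running Σ = (0.000235, 0.000436))
  m=-3: (-0.063190, 0.002160) × (-0.000532, 0.013658) = (0.000004, -0.000864)  (running Σ = (0.000239, -0.000429))
  m=-2: (-0.165927, -0.272849) × (0.045177, 0.083164) = (0.015195, -0.026126)  (running Σ = (0.015434, -0.026554))
  m=-1: (-0.075711, 0.134654) × (0.340786, 0.202699) = (-0.053096, 0.030542)  (running Σ = (-0.037662, 0.003988))
  m=0: (-0.286093, -0.000000) × (0.736625, 0.000000) = (-0.210743, -0.000000)  (running Σ = (-0.248405, 0.003988))
  m=1: (0.075711, 0.134654) × (-0.340786, 0.202699) = (-0.053096, -0.030542)  (running Σ = (-0.301501, -0.026554))
  m=2: (-0.165927, 0.272849) × (0.045177, -0.083164) = (0.015195, 0.026126)  (running Σ = (-0.286305, -0.000429))
  m=3: (0.063190, 0.002160) × (0.000532, 0.013658) = (0.000004, 0.000864)  (running Σ = (-0.286301, 0.000436))
  m=4: (0.185988, 0.358959) × (-0.000693, -0.001067) = (0.000254, -0.000447)  (running Σ = (-0.286047, -0.000011))
  m=5: (-0.176425, 0.268966) × (0.000063, 0.000031) = (-0.000020, 0.000011)  (running Σ = (-0.286066, 0.000000))
Accumulated sum (-0.286066, 0.000000); after 4π/(2l+1) scaling, (-0.326802, 0.000000) ⇒ P_5 = -0.326802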